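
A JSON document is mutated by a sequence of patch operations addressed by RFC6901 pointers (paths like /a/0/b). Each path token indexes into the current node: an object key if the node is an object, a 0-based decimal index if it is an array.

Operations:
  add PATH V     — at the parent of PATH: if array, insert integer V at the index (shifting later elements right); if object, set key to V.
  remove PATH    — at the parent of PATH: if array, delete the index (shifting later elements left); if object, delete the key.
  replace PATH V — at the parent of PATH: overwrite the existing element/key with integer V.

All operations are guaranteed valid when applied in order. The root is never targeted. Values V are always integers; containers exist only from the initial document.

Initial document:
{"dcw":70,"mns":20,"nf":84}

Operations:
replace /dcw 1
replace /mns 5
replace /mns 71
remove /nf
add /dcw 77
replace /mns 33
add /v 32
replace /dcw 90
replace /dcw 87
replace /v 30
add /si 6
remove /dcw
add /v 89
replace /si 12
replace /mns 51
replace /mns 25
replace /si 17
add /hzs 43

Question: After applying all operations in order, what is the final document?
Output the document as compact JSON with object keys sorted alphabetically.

Answer: {"hzs":43,"mns":25,"si":17,"v":89}

Derivation:
After op 1 (replace /dcw 1): {"dcw":1,"mns":20,"nf":84}
After op 2 (replace /mns 5): {"dcw":1,"mns":5,"nf":84}
After op 3 (replace /mns 71): {"dcw":1,"mns":71,"nf":84}
After op 4 (remove /nf): {"dcw":1,"mns":71}
After op 5 (add /dcw 77): {"dcw":77,"mns":71}
After op 6 (replace /mns 33): {"dcw":77,"mns":33}
After op 7 (add /v 32): {"dcw":77,"mns":33,"v":32}
After op 8 (replace /dcw 90): {"dcw":90,"mns":33,"v":32}
After op 9 (replace /dcw 87): {"dcw":87,"mns":33,"v":32}
After op 10 (replace /v 30): {"dcw":87,"mns":33,"v":30}
After op 11 (add /si 6): {"dcw":87,"mns":33,"si":6,"v":30}
After op 12 (remove /dcw): {"mns":33,"si":6,"v":30}
After op 13 (add /v 89): {"mns":33,"si":6,"v":89}
After op 14 (replace /si 12): {"mns":33,"si":12,"v":89}
After op 15 (replace /mns 51): {"mns":51,"si":12,"v":89}
After op 16 (replace /mns 25): {"mns":25,"si":12,"v":89}
After op 17 (replace /si 17): {"mns":25,"si":17,"v":89}
After op 18 (add /hzs 43): {"hzs":43,"mns":25,"si":17,"v":89}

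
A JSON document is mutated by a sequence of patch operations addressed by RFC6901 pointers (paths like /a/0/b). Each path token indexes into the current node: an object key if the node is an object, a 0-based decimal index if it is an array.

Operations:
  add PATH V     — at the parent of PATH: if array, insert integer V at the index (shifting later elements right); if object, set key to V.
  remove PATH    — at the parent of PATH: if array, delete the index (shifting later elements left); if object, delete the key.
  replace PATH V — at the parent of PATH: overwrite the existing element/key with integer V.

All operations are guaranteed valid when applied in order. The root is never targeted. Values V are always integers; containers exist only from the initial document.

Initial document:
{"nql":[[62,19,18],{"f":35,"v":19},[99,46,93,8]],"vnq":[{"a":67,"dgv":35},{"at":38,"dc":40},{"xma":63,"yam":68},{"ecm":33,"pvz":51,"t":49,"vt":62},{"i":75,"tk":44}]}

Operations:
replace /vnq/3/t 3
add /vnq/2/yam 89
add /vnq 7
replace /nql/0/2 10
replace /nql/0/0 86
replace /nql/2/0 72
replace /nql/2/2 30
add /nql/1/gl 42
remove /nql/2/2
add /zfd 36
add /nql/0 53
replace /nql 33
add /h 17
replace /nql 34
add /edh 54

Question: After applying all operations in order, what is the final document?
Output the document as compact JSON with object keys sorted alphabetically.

Answer: {"edh":54,"h":17,"nql":34,"vnq":7,"zfd":36}

Derivation:
After op 1 (replace /vnq/3/t 3): {"nql":[[62,19,18],{"f":35,"v":19},[99,46,93,8]],"vnq":[{"a":67,"dgv":35},{"at":38,"dc":40},{"xma":63,"yam":68},{"ecm":33,"pvz":51,"t":3,"vt":62},{"i":75,"tk":44}]}
After op 2 (add /vnq/2/yam 89): {"nql":[[62,19,18],{"f":35,"v":19},[99,46,93,8]],"vnq":[{"a":67,"dgv":35},{"at":38,"dc":40},{"xma":63,"yam":89},{"ecm":33,"pvz":51,"t":3,"vt":62},{"i":75,"tk":44}]}
After op 3 (add /vnq 7): {"nql":[[62,19,18],{"f":35,"v":19},[99,46,93,8]],"vnq":7}
After op 4 (replace /nql/0/2 10): {"nql":[[62,19,10],{"f":35,"v":19},[99,46,93,8]],"vnq":7}
After op 5 (replace /nql/0/0 86): {"nql":[[86,19,10],{"f":35,"v":19},[99,46,93,8]],"vnq":7}
After op 6 (replace /nql/2/0 72): {"nql":[[86,19,10],{"f":35,"v":19},[72,46,93,8]],"vnq":7}
After op 7 (replace /nql/2/2 30): {"nql":[[86,19,10],{"f":35,"v":19},[72,46,30,8]],"vnq":7}
After op 8 (add /nql/1/gl 42): {"nql":[[86,19,10],{"f":35,"gl":42,"v":19},[72,46,30,8]],"vnq":7}
After op 9 (remove /nql/2/2): {"nql":[[86,19,10],{"f":35,"gl":42,"v":19},[72,46,8]],"vnq":7}
After op 10 (add /zfd 36): {"nql":[[86,19,10],{"f":35,"gl":42,"v":19},[72,46,8]],"vnq":7,"zfd":36}
After op 11 (add /nql/0 53): {"nql":[53,[86,19,10],{"f":35,"gl":42,"v":19},[72,46,8]],"vnq":7,"zfd":36}
After op 12 (replace /nql 33): {"nql":33,"vnq":7,"zfd":36}
After op 13 (add /h 17): {"h":17,"nql":33,"vnq":7,"zfd":36}
After op 14 (replace /nql 34): {"h":17,"nql":34,"vnq":7,"zfd":36}
After op 15 (add /edh 54): {"edh":54,"h":17,"nql":34,"vnq":7,"zfd":36}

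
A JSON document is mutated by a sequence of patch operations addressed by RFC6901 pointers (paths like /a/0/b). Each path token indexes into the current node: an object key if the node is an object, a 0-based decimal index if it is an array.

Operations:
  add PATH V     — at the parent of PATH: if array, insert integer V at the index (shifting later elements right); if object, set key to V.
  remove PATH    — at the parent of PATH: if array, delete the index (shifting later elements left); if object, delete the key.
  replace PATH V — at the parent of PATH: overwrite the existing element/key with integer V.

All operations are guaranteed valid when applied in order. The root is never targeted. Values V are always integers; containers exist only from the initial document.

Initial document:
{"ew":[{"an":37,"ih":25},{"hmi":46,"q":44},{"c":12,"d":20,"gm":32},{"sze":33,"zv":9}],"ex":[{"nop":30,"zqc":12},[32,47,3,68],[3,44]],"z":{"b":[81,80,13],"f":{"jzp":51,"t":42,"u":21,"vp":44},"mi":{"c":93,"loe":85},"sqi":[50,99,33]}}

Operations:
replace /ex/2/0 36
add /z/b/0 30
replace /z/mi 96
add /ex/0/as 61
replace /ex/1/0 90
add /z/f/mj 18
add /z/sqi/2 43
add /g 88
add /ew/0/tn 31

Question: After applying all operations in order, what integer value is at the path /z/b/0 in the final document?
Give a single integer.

After op 1 (replace /ex/2/0 36): {"ew":[{"an":37,"ih":25},{"hmi":46,"q":44},{"c":12,"d":20,"gm":32},{"sze":33,"zv":9}],"ex":[{"nop":30,"zqc":12},[32,47,3,68],[36,44]],"z":{"b":[81,80,13],"f":{"jzp":51,"t":42,"u":21,"vp":44},"mi":{"c":93,"loe":85},"sqi":[50,99,33]}}
After op 2 (add /z/b/0 30): {"ew":[{"an":37,"ih":25},{"hmi":46,"q":44},{"c":12,"d":20,"gm":32},{"sze":33,"zv":9}],"ex":[{"nop":30,"zqc":12},[32,47,3,68],[36,44]],"z":{"b":[30,81,80,13],"f":{"jzp":51,"t":42,"u":21,"vp":44},"mi":{"c":93,"loe":85},"sqi":[50,99,33]}}
After op 3 (replace /z/mi 96): {"ew":[{"an":37,"ih":25},{"hmi":46,"q":44},{"c":12,"d":20,"gm":32},{"sze":33,"zv":9}],"ex":[{"nop":30,"zqc":12},[32,47,3,68],[36,44]],"z":{"b":[30,81,80,13],"f":{"jzp":51,"t":42,"u":21,"vp":44},"mi":96,"sqi":[50,99,33]}}
After op 4 (add /ex/0/as 61): {"ew":[{"an":37,"ih":25},{"hmi":46,"q":44},{"c":12,"d":20,"gm":32},{"sze":33,"zv":9}],"ex":[{"as":61,"nop":30,"zqc":12},[32,47,3,68],[36,44]],"z":{"b":[30,81,80,13],"f":{"jzp":51,"t":42,"u":21,"vp":44},"mi":96,"sqi":[50,99,33]}}
After op 5 (replace /ex/1/0 90): {"ew":[{"an":37,"ih":25},{"hmi":46,"q":44},{"c":12,"d":20,"gm":32},{"sze":33,"zv":9}],"ex":[{"as":61,"nop":30,"zqc":12},[90,47,3,68],[36,44]],"z":{"b":[30,81,80,13],"f":{"jzp":51,"t":42,"u":21,"vp":44},"mi":96,"sqi":[50,99,33]}}
After op 6 (add /z/f/mj 18): {"ew":[{"an":37,"ih":25},{"hmi":46,"q":44},{"c":12,"d":20,"gm":32},{"sze":33,"zv":9}],"ex":[{"as":61,"nop":30,"zqc":12},[90,47,3,68],[36,44]],"z":{"b":[30,81,80,13],"f":{"jzp":51,"mj":18,"t":42,"u":21,"vp":44},"mi":96,"sqi":[50,99,33]}}
After op 7 (add /z/sqi/2 43): {"ew":[{"an":37,"ih":25},{"hmi":46,"q":44},{"c":12,"d":20,"gm":32},{"sze":33,"zv":9}],"ex":[{"as":61,"nop":30,"zqc":12},[90,47,3,68],[36,44]],"z":{"b":[30,81,80,13],"f":{"jzp":51,"mj":18,"t":42,"u":21,"vp":44},"mi":96,"sqi":[50,99,43,33]}}
After op 8 (add /g 88): {"ew":[{"an":37,"ih":25},{"hmi":46,"q":44},{"c":12,"d":20,"gm":32},{"sze":33,"zv":9}],"ex":[{"as":61,"nop":30,"zqc":12},[90,47,3,68],[36,44]],"g":88,"z":{"b":[30,81,80,13],"f":{"jzp":51,"mj":18,"t":42,"u":21,"vp":44},"mi":96,"sqi":[50,99,43,33]}}
After op 9 (add /ew/0/tn 31): {"ew":[{"an":37,"ih":25,"tn":31},{"hmi":46,"q":44},{"c":12,"d":20,"gm":32},{"sze":33,"zv":9}],"ex":[{"as":61,"nop":30,"zqc":12},[90,47,3,68],[36,44]],"g":88,"z":{"b":[30,81,80,13],"f":{"jzp":51,"mj":18,"t":42,"u":21,"vp":44},"mi":96,"sqi":[50,99,43,33]}}
Value at /z/b/0: 30

Answer: 30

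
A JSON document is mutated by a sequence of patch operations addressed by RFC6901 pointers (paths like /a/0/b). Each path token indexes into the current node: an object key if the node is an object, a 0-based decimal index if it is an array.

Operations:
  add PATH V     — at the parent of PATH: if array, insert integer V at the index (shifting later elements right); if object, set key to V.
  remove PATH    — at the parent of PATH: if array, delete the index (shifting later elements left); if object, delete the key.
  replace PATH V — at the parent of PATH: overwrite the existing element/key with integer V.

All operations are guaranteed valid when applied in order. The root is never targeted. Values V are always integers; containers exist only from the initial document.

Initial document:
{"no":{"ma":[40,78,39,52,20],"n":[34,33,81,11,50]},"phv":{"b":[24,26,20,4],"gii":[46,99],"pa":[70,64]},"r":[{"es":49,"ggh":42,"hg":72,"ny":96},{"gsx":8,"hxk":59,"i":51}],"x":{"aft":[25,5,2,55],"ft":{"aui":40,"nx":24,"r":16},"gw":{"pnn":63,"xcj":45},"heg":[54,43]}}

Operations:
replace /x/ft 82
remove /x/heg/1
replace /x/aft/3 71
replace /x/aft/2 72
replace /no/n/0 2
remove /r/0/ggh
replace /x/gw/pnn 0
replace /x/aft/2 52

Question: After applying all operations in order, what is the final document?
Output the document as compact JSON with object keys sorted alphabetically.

After op 1 (replace /x/ft 82): {"no":{"ma":[40,78,39,52,20],"n":[34,33,81,11,50]},"phv":{"b":[24,26,20,4],"gii":[46,99],"pa":[70,64]},"r":[{"es":49,"ggh":42,"hg":72,"ny":96},{"gsx":8,"hxk":59,"i":51}],"x":{"aft":[25,5,2,55],"ft":82,"gw":{"pnn":63,"xcj":45},"heg":[54,43]}}
After op 2 (remove /x/heg/1): {"no":{"ma":[40,78,39,52,20],"n":[34,33,81,11,50]},"phv":{"b":[24,26,20,4],"gii":[46,99],"pa":[70,64]},"r":[{"es":49,"ggh":42,"hg":72,"ny":96},{"gsx":8,"hxk":59,"i":51}],"x":{"aft":[25,5,2,55],"ft":82,"gw":{"pnn":63,"xcj":45},"heg":[54]}}
After op 3 (replace /x/aft/3 71): {"no":{"ma":[40,78,39,52,20],"n":[34,33,81,11,50]},"phv":{"b":[24,26,20,4],"gii":[46,99],"pa":[70,64]},"r":[{"es":49,"ggh":42,"hg":72,"ny":96},{"gsx":8,"hxk":59,"i":51}],"x":{"aft":[25,5,2,71],"ft":82,"gw":{"pnn":63,"xcj":45},"heg":[54]}}
After op 4 (replace /x/aft/2 72): {"no":{"ma":[40,78,39,52,20],"n":[34,33,81,11,50]},"phv":{"b":[24,26,20,4],"gii":[46,99],"pa":[70,64]},"r":[{"es":49,"ggh":42,"hg":72,"ny":96},{"gsx":8,"hxk":59,"i":51}],"x":{"aft":[25,5,72,71],"ft":82,"gw":{"pnn":63,"xcj":45},"heg":[54]}}
After op 5 (replace /no/n/0 2): {"no":{"ma":[40,78,39,52,20],"n":[2,33,81,11,50]},"phv":{"b":[24,26,20,4],"gii":[46,99],"pa":[70,64]},"r":[{"es":49,"ggh":42,"hg":72,"ny":96},{"gsx":8,"hxk":59,"i":51}],"x":{"aft":[25,5,72,71],"ft":82,"gw":{"pnn":63,"xcj":45},"heg":[54]}}
After op 6 (remove /r/0/ggh): {"no":{"ma":[40,78,39,52,20],"n":[2,33,81,11,50]},"phv":{"b":[24,26,20,4],"gii":[46,99],"pa":[70,64]},"r":[{"es":49,"hg":72,"ny":96},{"gsx":8,"hxk":59,"i":51}],"x":{"aft":[25,5,72,71],"ft":82,"gw":{"pnn":63,"xcj":45},"heg":[54]}}
After op 7 (replace /x/gw/pnn 0): {"no":{"ma":[40,78,39,52,20],"n":[2,33,81,11,50]},"phv":{"b":[24,26,20,4],"gii":[46,99],"pa":[70,64]},"r":[{"es":49,"hg":72,"ny":96},{"gsx":8,"hxk":59,"i":51}],"x":{"aft":[25,5,72,71],"ft":82,"gw":{"pnn":0,"xcj":45},"heg":[54]}}
After op 8 (replace /x/aft/2 52): {"no":{"ma":[40,78,39,52,20],"n":[2,33,81,11,50]},"phv":{"b":[24,26,20,4],"gii":[46,99],"pa":[70,64]},"r":[{"es":49,"hg":72,"ny":96},{"gsx":8,"hxk":59,"i":51}],"x":{"aft":[25,5,52,71],"ft":82,"gw":{"pnn":0,"xcj":45},"heg":[54]}}

Answer: {"no":{"ma":[40,78,39,52,20],"n":[2,33,81,11,50]},"phv":{"b":[24,26,20,4],"gii":[46,99],"pa":[70,64]},"r":[{"es":49,"hg":72,"ny":96},{"gsx":8,"hxk":59,"i":51}],"x":{"aft":[25,5,52,71],"ft":82,"gw":{"pnn":0,"xcj":45},"heg":[54]}}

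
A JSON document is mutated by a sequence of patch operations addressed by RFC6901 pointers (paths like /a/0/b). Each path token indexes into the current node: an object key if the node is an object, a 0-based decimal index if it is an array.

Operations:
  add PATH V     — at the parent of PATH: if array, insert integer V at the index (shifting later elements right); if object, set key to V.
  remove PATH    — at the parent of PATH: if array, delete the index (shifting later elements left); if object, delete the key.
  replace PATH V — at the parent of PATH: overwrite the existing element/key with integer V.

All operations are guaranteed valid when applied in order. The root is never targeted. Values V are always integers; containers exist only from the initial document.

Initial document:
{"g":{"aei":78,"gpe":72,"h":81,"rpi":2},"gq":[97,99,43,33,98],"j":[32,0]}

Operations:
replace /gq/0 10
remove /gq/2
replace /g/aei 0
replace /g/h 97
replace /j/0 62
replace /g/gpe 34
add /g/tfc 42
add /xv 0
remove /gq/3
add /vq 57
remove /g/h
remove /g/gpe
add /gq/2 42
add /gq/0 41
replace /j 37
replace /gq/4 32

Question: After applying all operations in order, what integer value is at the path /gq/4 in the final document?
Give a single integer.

Answer: 32

Derivation:
After op 1 (replace /gq/0 10): {"g":{"aei":78,"gpe":72,"h":81,"rpi":2},"gq":[10,99,43,33,98],"j":[32,0]}
After op 2 (remove /gq/2): {"g":{"aei":78,"gpe":72,"h":81,"rpi":2},"gq":[10,99,33,98],"j":[32,0]}
After op 3 (replace /g/aei 0): {"g":{"aei":0,"gpe":72,"h":81,"rpi":2},"gq":[10,99,33,98],"j":[32,0]}
After op 4 (replace /g/h 97): {"g":{"aei":0,"gpe":72,"h":97,"rpi":2},"gq":[10,99,33,98],"j":[32,0]}
After op 5 (replace /j/0 62): {"g":{"aei":0,"gpe":72,"h":97,"rpi":2},"gq":[10,99,33,98],"j":[62,0]}
After op 6 (replace /g/gpe 34): {"g":{"aei":0,"gpe":34,"h":97,"rpi":2},"gq":[10,99,33,98],"j":[62,0]}
After op 7 (add /g/tfc 42): {"g":{"aei":0,"gpe":34,"h":97,"rpi":2,"tfc":42},"gq":[10,99,33,98],"j":[62,0]}
After op 8 (add /xv 0): {"g":{"aei":0,"gpe":34,"h":97,"rpi":2,"tfc":42},"gq":[10,99,33,98],"j":[62,0],"xv":0}
After op 9 (remove /gq/3): {"g":{"aei":0,"gpe":34,"h":97,"rpi":2,"tfc":42},"gq":[10,99,33],"j":[62,0],"xv":0}
After op 10 (add /vq 57): {"g":{"aei":0,"gpe":34,"h":97,"rpi":2,"tfc":42},"gq":[10,99,33],"j":[62,0],"vq":57,"xv":0}
After op 11 (remove /g/h): {"g":{"aei":0,"gpe":34,"rpi":2,"tfc":42},"gq":[10,99,33],"j":[62,0],"vq":57,"xv":0}
After op 12 (remove /g/gpe): {"g":{"aei":0,"rpi":2,"tfc":42},"gq":[10,99,33],"j":[62,0],"vq":57,"xv":0}
After op 13 (add /gq/2 42): {"g":{"aei":0,"rpi":2,"tfc":42},"gq":[10,99,42,33],"j":[62,0],"vq":57,"xv":0}
After op 14 (add /gq/0 41): {"g":{"aei":0,"rpi":2,"tfc":42},"gq":[41,10,99,42,33],"j":[62,0],"vq":57,"xv":0}
After op 15 (replace /j 37): {"g":{"aei":0,"rpi":2,"tfc":42},"gq":[41,10,99,42,33],"j":37,"vq":57,"xv":0}
After op 16 (replace /gq/4 32): {"g":{"aei":0,"rpi":2,"tfc":42},"gq":[41,10,99,42,32],"j":37,"vq":57,"xv":0}
Value at /gq/4: 32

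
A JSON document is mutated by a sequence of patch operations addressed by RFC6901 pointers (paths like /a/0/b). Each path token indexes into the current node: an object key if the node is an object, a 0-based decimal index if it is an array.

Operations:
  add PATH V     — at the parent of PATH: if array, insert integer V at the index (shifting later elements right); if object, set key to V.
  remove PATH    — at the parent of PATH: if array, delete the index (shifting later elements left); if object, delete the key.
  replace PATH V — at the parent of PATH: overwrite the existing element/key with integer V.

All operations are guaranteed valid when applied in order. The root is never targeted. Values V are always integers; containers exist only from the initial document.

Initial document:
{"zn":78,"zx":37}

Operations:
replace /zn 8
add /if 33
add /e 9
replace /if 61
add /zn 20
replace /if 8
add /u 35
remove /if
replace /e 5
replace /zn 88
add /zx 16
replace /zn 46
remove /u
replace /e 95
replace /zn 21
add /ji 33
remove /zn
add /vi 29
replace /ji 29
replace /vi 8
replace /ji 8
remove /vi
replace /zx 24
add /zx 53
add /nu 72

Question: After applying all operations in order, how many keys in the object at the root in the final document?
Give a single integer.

After op 1 (replace /zn 8): {"zn":8,"zx":37}
After op 2 (add /if 33): {"if":33,"zn":8,"zx":37}
After op 3 (add /e 9): {"e":9,"if":33,"zn":8,"zx":37}
After op 4 (replace /if 61): {"e":9,"if":61,"zn":8,"zx":37}
After op 5 (add /zn 20): {"e":9,"if":61,"zn":20,"zx":37}
After op 6 (replace /if 8): {"e":9,"if":8,"zn":20,"zx":37}
After op 7 (add /u 35): {"e":9,"if":8,"u":35,"zn":20,"zx":37}
After op 8 (remove /if): {"e":9,"u":35,"zn":20,"zx":37}
After op 9 (replace /e 5): {"e":5,"u":35,"zn":20,"zx":37}
After op 10 (replace /zn 88): {"e":5,"u":35,"zn":88,"zx":37}
After op 11 (add /zx 16): {"e":5,"u":35,"zn":88,"zx":16}
After op 12 (replace /zn 46): {"e":5,"u":35,"zn":46,"zx":16}
After op 13 (remove /u): {"e":5,"zn":46,"zx":16}
After op 14 (replace /e 95): {"e":95,"zn":46,"zx":16}
After op 15 (replace /zn 21): {"e":95,"zn":21,"zx":16}
After op 16 (add /ji 33): {"e":95,"ji":33,"zn":21,"zx":16}
After op 17 (remove /zn): {"e":95,"ji":33,"zx":16}
After op 18 (add /vi 29): {"e":95,"ji":33,"vi":29,"zx":16}
After op 19 (replace /ji 29): {"e":95,"ji":29,"vi":29,"zx":16}
After op 20 (replace /vi 8): {"e":95,"ji":29,"vi":8,"zx":16}
After op 21 (replace /ji 8): {"e":95,"ji":8,"vi":8,"zx":16}
After op 22 (remove /vi): {"e":95,"ji":8,"zx":16}
After op 23 (replace /zx 24): {"e":95,"ji":8,"zx":24}
After op 24 (add /zx 53): {"e":95,"ji":8,"zx":53}
After op 25 (add /nu 72): {"e":95,"ji":8,"nu":72,"zx":53}
Size at the root: 4

Answer: 4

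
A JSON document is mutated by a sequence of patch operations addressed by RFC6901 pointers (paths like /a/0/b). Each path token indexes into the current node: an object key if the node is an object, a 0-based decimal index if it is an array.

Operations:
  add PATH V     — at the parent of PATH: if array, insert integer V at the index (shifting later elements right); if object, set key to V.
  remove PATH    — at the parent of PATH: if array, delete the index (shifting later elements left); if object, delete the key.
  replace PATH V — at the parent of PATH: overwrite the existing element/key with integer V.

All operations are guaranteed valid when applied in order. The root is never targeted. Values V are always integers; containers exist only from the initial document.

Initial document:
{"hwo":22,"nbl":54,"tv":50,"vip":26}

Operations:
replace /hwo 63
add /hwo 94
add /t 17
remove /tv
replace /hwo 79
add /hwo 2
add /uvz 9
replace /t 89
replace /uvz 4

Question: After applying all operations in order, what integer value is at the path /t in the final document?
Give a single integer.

Answer: 89

Derivation:
After op 1 (replace /hwo 63): {"hwo":63,"nbl":54,"tv":50,"vip":26}
After op 2 (add /hwo 94): {"hwo":94,"nbl":54,"tv":50,"vip":26}
After op 3 (add /t 17): {"hwo":94,"nbl":54,"t":17,"tv":50,"vip":26}
After op 4 (remove /tv): {"hwo":94,"nbl":54,"t":17,"vip":26}
After op 5 (replace /hwo 79): {"hwo":79,"nbl":54,"t":17,"vip":26}
After op 6 (add /hwo 2): {"hwo":2,"nbl":54,"t":17,"vip":26}
After op 7 (add /uvz 9): {"hwo":2,"nbl":54,"t":17,"uvz":9,"vip":26}
After op 8 (replace /t 89): {"hwo":2,"nbl":54,"t":89,"uvz":9,"vip":26}
After op 9 (replace /uvz 4): {"hwo":2,"nbl":54,"t":89,"uvz":4,"vip":26}
Value at /t: 89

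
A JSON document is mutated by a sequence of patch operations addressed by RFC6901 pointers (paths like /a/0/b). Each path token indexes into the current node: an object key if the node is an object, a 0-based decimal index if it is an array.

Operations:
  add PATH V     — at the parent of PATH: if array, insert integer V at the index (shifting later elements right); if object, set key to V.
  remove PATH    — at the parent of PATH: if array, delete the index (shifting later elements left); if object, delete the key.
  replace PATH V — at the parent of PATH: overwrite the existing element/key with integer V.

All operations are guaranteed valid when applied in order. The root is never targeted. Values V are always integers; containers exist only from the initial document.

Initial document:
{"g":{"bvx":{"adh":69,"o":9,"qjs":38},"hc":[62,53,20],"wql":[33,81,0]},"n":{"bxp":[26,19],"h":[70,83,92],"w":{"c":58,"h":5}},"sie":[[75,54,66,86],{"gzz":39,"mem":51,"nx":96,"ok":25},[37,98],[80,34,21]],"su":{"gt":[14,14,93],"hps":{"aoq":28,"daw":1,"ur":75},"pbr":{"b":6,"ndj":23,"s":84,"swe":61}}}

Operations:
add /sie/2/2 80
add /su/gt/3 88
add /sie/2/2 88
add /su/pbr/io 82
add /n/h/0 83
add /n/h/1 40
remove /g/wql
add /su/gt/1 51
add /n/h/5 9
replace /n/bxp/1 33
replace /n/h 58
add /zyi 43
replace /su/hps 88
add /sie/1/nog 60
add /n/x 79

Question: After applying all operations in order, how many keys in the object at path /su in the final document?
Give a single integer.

Answer: 3

Derivation:
After op 1 (add /sie/2/2 80): {"g":{"bvx":{"adh":69,"o":9,"qjs":38},"hc":[62,53,20],"wql":[33,81,0]},"n":{"bxp":[26,19],"h":[70,83,92],"w":{"c":58,"h":5}},"sie":[[75,54,66,86],{"gzz":39,"mem":51,"nx":96,"ok":25},[37,98,80],[80,34,21]],"su":{"gt":[14,14,93],"hps":{"aoq":28,"daw":1,"ur":75},"pbr":{"b":6,"ndj":23,"s":84,"swe":61}}}
After op 2 (add /su/gt/3 88): {"g":{"bvx":{"adh":69,"o":9,"qjs":38},"hc":[62,53,20],"wql":[33,81,0]},"n":{"bxp":[26,19],"h":[70,83,92],"w":{"c":58,"h":5}},"sie":[[75,54,66,86],{"gzz":39,"mem":51,"nx":96,"ok":25},[37,98,80],[80,34,21]],"su":{"gt":[14,14,93,88],"hps":{"aoq":28,"daw":1,"ur":75},"pbr":{"b":6,"ndj":23,"s":84,"swe":61}}}
After op 3 (add /sie/2/2 88): {"g":{"bvx":{"adh":69,"o":9,"qjs":38},"hc":[62,53,20],"wql":[33,81,0]},"n":{"bxp":[26,19],"h":[70,83,92],"w":{"c":58,"h":5}},"sie":[[75,54,66,86],{"gzz":39,"mem":51,"nx":96,"ok":25},[37,98,88,80],[80,34,21]],"su":{"gt":[14,14,93,88],"hps":{"aoq":28,"daw":1,"ur":75},"pbr":{"b":6,"ndj":23,"s":84,"swe":61}}}
After op 4 (add /su/pbr/io 82): {"g":{"bvx":{"adh":69,"o":9,"qjs":38},"hc":[62,53,20],"wql":[33,81,0]},"n":{"bxp":[26,19],"h":[70,83,92],"w":{"c":58,"h":5}},"sie":[[75,54,66,86],{"gzz":39,"mem":51,"nx":96,"ok":25},[37,98,88,80],[80,34,21]],"su":{"gt":[14,14,93,88],"hps":{"aoq":28,"daw":1,"ur":75},"pbr":{"b":6,"io":82,"ndj":23,"s":84,"swe":61}}}
After op 5 (add /n/h/0 83): {"g":{"bvx":{"adh":69,"o":9,"qjs":38},"hc":[62,53,20],"wql":[33,81,0]},"n":{"bxp":[26,19],"h":[83,70,83,92],"w":{"c":58,"h":5}},"sie":[[75,54,66,86],{"gzz":39,"mem":51,"nx":96,"ok":25},[37,98,88,80],[80,34,21]],"su":{"gt":[14,14,93,88],"hps":{"aoq":28,"daw":1,"ur":75},"pbr":{"b":6,"io":82,"ndj":23,"s":84,"swe":61}}}
After op 6 (add /n/h/1 40): {"g":{"bvx":{"adh":69,"o":9,"qjs":38},"hc":[62,53,20],"wql":[33,81,0]},"n":{"bxp":[26,19],"h":[83,40,70,83,92],"w":{"c":58,"h":5}},"sie":[[75,54,66,86],{"gzz":39,"mem":51,"nx":96,"ok":25},[37,98,88,80],[80,34,21]],"su":{"gt":[14,14,93,88],"hps":{"aoq":28,"daw":1,"ur":75},"pbr":{"b":6,"io":82,"ndj":23,"s":84,"swe":61}}}
After op 7 (remove /g/wql): {"g":{"bvx":{"adh":69,"o":9,"qjs":38},"hc":[62,53,20]},"n":{"bxp":[26,19],"h":[83,40,70,83,92],"w":{"c":58,"h":5}},"sie":[[75,54,66,86],{"gzz":39,"mem":51,"nx":96,"ok":25},[37,98,88,80],[80,34,21]],"su":{"gt":[14,14,93,88],"hps":{"aoq":28,"daw":1,"ur":75},"pbr":{"b":6,"io":82,"ndj":23,"s":84,"swe":61}}}
After op 8 (add /su/gt/1 51): {"g":{"bvx":{"adh":69,"o":9,"qjs":38},"hc":[62,53,20]},"n":{"bxp":[26,19],"h":[83,40,70,83,92],"w":{"c":58,"h":5}},"sie":[[75,54,66,86],{"gzz":39,"mem":51,"nx":96,"ok":25},[37,98,88,80],[80,34,21]],"su":{"gt":[14,51,14,93,88],"hps":{"aoq":28,"daw":1,"ur":75},"pbr":{"b":6,"io":82,"ndj":23,"s":84,"swe":61}}}
After op 9 (add /n/h/5 9): {"g":{"bvx":{"adh":69,"o":9,"qjs":38},"hc":[62,53,20]},"n":{"bxp":[26,19],"h":[83,40,70,83,92,9],"w":{"c":58,"h":5}},"sie":[[75,54,66,86],{"gzz":39,"mem":51,"nx":96,"ok":25},[37,98,88,80],[80,34,21]],"su":{"gt":[14,51,14,93,88],"hps":{"aoq":28,"daw":1,"ur":75},"pbr":{"b":6,"io":82,"ndj":23,"s":84,"swe":61}}}
After op 10 (replace /n/bxp/1 33): {"g":{"bvx":{"adh":69,"o":9,"qjs":38},"hc":[62,53,20]},"n":{"bxp":[26,33],"h":[83,40,70,83,92,9],"w":{"c":58,"h":5}},"sie":[[75,54,66,86],{"gzz":39,"mem":51,"nx":96,"ok":25},[37,98,88,80],[80,34,21]],"su":{"gt":[14,51,14,93,88],"hps":{"aoq":28,"daw":1,"ur":75},"pbr":{"b":6,"io":82,"ndj":23,"s":84,"swe":61}}}
After op 11 (replace /n/h 58): {"g":{"bvx":{"adh":69,"o":9,"qjs":38},"hc":[62,53,20]},"n":{"bxp":[26,33],"h":58,"w":{"c":58,"h":5}},"sie":[[75,54,66,86],{"gzz":39,"mem":51,"nx":96,"ok":25},[37,98,88,80],[80,34,21]],"su":{"gt":[14,51,14,93,88],"hps":{"aoq":28,"daw":1,"ur":75},"pbr":{"b":6,"io":82,"ndj":23,"s":84,"swe":61}}}
After op 12 (add /zyi 43): {"g":{"bvx":{"adh":69,"o":9,"qjs":38},"hc":[62,53,20]},"n":{"bxp":[26,33],"h":58,"w":{"c":58,"h":5}},"sie":[[75,54,66,86],{"gzz":39,"mem":51,"nx":96,"ok":25},[37,98,88,80],[80,34,21]],"su":{"gt":[14,51,14,93,88],"hps":{"aoq":28,"daw":1,"ur":75},"pbr":{"b":6,"io":82,"ndj":23,"s":84,"swe":61}},"zyi":43}
After op 13 (replace /su/hps 88): {"g":{"bvx":{"adh":69,"o":9,"qjs":38},"hc":[62,53,20]},"n":{"bxp":[26,33],"h":58,"w":{"c":58,"h":5}},"sie":[[75,54,66,86],{"gzz":39,"mem":51,"nx":96,"ok":25},[37,98,88,80],[80,34,21]],"su":{"gt":[14,51,14,93,88],"hps":88,"pbr":{"b":6,"io":82,"ndj":23,"s":84,"swe":61}},"zyi":43}
After op 14 (add /sie/1/nog 60): {"g":{"bvx":{"adh":69,"o":9,"qjs":38},"hc":[62,53,20]},"n":{"bxp":[26,33],"h":58,"w":{"c":58,"h":5}},"sie":[[75,54,66,86],{"gzz":39,"mem":51,"nog":60,"nx":96,"ok":25},[37,98,88,80],[80,34,21]],"su":{"gt":[14,51,14,93,88],"hps":88,"pbr":{"b":6,"io":82,"ndj":23,"s":84,"swe":61}},"zyi":43}
After op 15 (add /n/x 79): {"g":{"bvx":{"adh":69,"o":9,"qjs":38},"hc":[62,53,20]},"n":{"bxp":[26,33],"h":58,"w":{"c":58,"h":5},"x":79},"sie":[[75,54,66,86],{"gzz":39,"mem":51,"nog":60,"nx":96,"ok":25},[37,98,88,80],[80,34,21]],"su":{"gt":[14,51,14,93,88],"hps":88,"pbr":{"b":6,"io":82,"ndj":23,"s":84,"swe":61}},"zyi":43}
Size at path /su: 3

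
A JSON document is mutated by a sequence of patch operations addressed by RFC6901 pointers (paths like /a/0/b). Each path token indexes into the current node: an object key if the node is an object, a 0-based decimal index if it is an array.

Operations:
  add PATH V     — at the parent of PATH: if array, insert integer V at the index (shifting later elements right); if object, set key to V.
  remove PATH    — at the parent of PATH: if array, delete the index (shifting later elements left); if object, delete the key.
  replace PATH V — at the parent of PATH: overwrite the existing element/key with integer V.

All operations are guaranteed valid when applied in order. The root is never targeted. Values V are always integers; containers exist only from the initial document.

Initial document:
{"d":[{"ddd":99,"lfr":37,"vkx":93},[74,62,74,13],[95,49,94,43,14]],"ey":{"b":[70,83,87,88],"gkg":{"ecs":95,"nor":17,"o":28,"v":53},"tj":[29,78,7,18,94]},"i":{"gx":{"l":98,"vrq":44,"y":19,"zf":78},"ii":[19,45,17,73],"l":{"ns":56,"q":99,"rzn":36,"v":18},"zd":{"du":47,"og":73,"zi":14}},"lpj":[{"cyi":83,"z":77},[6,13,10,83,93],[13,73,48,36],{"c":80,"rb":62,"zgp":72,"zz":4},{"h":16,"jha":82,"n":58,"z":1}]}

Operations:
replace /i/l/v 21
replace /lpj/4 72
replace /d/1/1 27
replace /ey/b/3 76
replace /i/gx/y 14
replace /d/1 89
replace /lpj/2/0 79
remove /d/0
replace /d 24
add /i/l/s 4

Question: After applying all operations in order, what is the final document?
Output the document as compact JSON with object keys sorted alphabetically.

After op 1 (replace /i/l/v 21): {"d":[{"ddd":99,"lfr":37,"vkx":93},[74,62,74,13],[95,49,94,43,14]],"ey":{"b":[70,83,87,88],"gkg":{"ecs":95,"nor":17,"o":28,"v":53},"tj":[29,78,7,18,94]},"i":{"gx":{"l":98,"vrq":44,"y":19,"zf":78},"ii":[19,45,17,73],"l":{"ns":56,"q":99,"rzn":36,"v":21},"zd":{"du":47,"og":73,"zi":14}},"lpj":[{"cyi":83,"z":77},[6,13,10,83,93],[13,73,48,36],{"c":80,"rb":62,"zgp":72,"zz":4},{"h":16,"jha":82,"n":58,"z":1}]}
After op 2 (replace /lpj/4 72): {"d":[{"ddd":99,"lfr":37,"vkx":93},[74,62,74,13],[95,49,94,43,14]],"ey":{"b":[70,83,87,88],"gkg":{"ecs":95,"nor":17,"o":28,"v":53},"tj":[29,78,7,18,94]},"i":{"gx":{"l":98,"vrq":44,"y":19,"zf":78},"ii":[19,45,17,73],"l":{"ns":56,"q":99,"rzn":36,"v":21},"zd":{"du":47,"og":73,"zi":14}},"lpj":[{"cyi":83,"z":77},[6,13,10,83,93],[13,73,48,36],{"c":80,"rb":62,"zgp":72,"zz":4},72]}
After op 3 (replace /d/1/1 27): {"d":[{"ddd":99,"lfr":37,"vkx":93},[74,27,74,13],[95,49,94,43,14]],"ey":{"b":[70,83,87,88],"gkg":{"ecs":95,"nor":17,"o":28,"v":53},"tj":[29,78,7,18,94]},"i":{"gx":{"l":98,"vrq":44,"y":19,"zf":78},"ii":[19,45,17,73],"l":{"ns":56,"q":99,"rzn":36,"v":21},"zd":{"du":47,"og":73,"zi":14}},"lpj":[{"cyi":83,"z":77},[6,13,10,83,93],[13,73,48,36],{"c":80,"rb":62,"zgp":72,"zz":4},72]}
After op 4 (replace /ey/b/3 76): {"d":[{"ddd":99,"lfr":37,"vkx":93},[74,27,74,13],[95,49,94,43,14]],"ey":{"b":[70,83,87,76],"gkg":{"ecs":95,"nor":17,"o":28,"v":53},"tj":[29,78,7,18,94]},"i":{"gx":{"l":98,"vrq":44,"y":19,"zf":78},"ii":[19,45,17,73],"l":{"ns":56,"q":99,"rzn":36,"v":21},"zd":{"du":47,"og":73,"zi":14}},"lpj":[{"cyi":83,"z":77},[6,13,10,83,93],[13,73,48,36],{"c":80,"rb":62,"zgp":72,"zz":4},72]}
After op 5 (replace /i/gx/y 14): {"d":[{"ddd":99,"lfr":37,"vkx":93},[74,27,74,13],[95,49,94,43,14]],"ey":{"b":[70,83,87,76],"gkg":{"ecs":95,"nor":17,"o":28,"v":53},"tj":[29,78,7,18,94]},"i":{"gx":{"l":98,"vrq":44,"y":14,"zf":78},"ii":[19,45,17,73],"l":{"ns":56,"q":99,"rzn":36,"v":21},"zd":{"du":47,"og":73,"zi":14}},"lpj":[{"cyi":83,"z":77},[6,13,10,83,93],[13,73,48,36],{"c":80,"rb":62,"zgp":72,"zz":4},72]}
After op 6 (replace /d/1 89): {"d":[{"ddd":99,"lfr":37,"vkx":93},89,[95,49,94,43,14]],"ey":{"b":[70,83,87,76],"gkg":{"ecs":95,"nor":17,"o":28,"v":53},"tj":[29,78,7,18,94]},"i":{"gx":{"l":98,"vrq":44,"y":14,"zf":78},"ii":[19,45,17,73],"l":{"ns":56,"q":99,"rzn":36,"v":21},"zd":{"du":47,"og":73,"zi":14}},"lpj":[{"cyi":83,"z":77},[6,13,10,83,93],[13,73,48,36],{"c":80,"rb":62,"zgp":72,"zz":4},72]}
After op 7 (replace /lpj/2/0 79): {"d":[{"ddd":99,"lfr":37,"vkx":93},89,[95,49,94,43,14]],"ey":{"b":[70,83,87,76],"gkg":{"ecs":95,"nor":17,"o":28,"v":53},"tj":[29,78,7,18,94]},"i":{"gx":{"l":98,"vrq":44,"y":14,"zf":78},"ii":[19,45,17,73],"l":{"ns":56,"q":99,"rzn":36,"v":21},"zd":{"du":47,"og":73,"zi":14}},"lpj":[{"cyi":83,"z":77},[6,13,10,83,93],[79,73,48,36],{"c":80,"rb":62,"zgp":72,"zz":4},72]}
After op 8 (remove /d/0): {"d":[89,[95,49,94,43,14]],"ey":{"b":[70,83,87,76],"gkg":{"ecs":95,"nor":17,"o":28,"v":53},"tj":[29,78,7,18,94]},"i":{"gx":{"l":98,"vrq":44,"y":14,"zf":78},"ii":[19,45,17,73],"l":{"ns":56,"q":99,"rzn":36,"v":21},"zd":{"du":47,"og":73,"zi":14}},"lpj":[{"cyi":83,"z":77},[6,13,10,83,93],[79,73,48,36],{"c":80,"rb":62,"zgp":72,"zz":4},72]}
After op 9 (replace /d 24): {"d":24,"ey":{"b":[70,83,87,76],"gkg":{"ecs":95,"nor":17,"o":28,"v":53},"tj":[29,78,7,18,94]},"i":{"gx":{"l":98,"vrq":44,"y":14,"zf":78},"ii":[19,45,17,73],"l":{"ns":56,"q":99,"rzn":36,"v":21},"zd":{"du":47,"og":73,"zi":14}},"lpj":[{"cyi":83,"z":77},[6,13,10,83,93],[79,73,48,36],{"c":80,"rb":62,"zgp":72,"zz":4},72]}
After op 10 (add /i/l/s 4): {"d":24,"ey":{"b":[70,83,87,76],"gkg":{"ecs":95,"nor":17,"o":28,"v":53},"tj":[29,78,7,18,94]},"i":{"gx":{"l":98,"vrq":44,"y":14,"zf":78},"ii":[19,45,17,73],"l":{"ns":56,"q":99,"rzn":36,"s":4,"v":21},"zd":{"du":47,"og":73,"zi":14}},"lpj":[{"cyi":83,"z":77},[6,13,10,83,93],[79,73,48,36],{"c":80,"rb":62,"zgp":72,"zz":4},72]}

Answer: {"d":24,"ey":{"b":[70,83,87,76],"gkg":{"ecs":95,"nor":17,"o":28,"v":53},"tj":[29,78,7,18,94]},"i":{"gx":{"l":98,"vrq":44,"y":14,"zf":78},"ii":[19,45,17,73],"l":{"ns":56,"q":99,"rzn":36,"s":4,"v":21},"zd":{"du":47,"og":73,"zi":14}},"lpj":[{"cyi":83,"z":77},[6,13,10,83,93],[79,73,48,36],{"c":80,"rb":62,"zgp":72,"zz":4},72]}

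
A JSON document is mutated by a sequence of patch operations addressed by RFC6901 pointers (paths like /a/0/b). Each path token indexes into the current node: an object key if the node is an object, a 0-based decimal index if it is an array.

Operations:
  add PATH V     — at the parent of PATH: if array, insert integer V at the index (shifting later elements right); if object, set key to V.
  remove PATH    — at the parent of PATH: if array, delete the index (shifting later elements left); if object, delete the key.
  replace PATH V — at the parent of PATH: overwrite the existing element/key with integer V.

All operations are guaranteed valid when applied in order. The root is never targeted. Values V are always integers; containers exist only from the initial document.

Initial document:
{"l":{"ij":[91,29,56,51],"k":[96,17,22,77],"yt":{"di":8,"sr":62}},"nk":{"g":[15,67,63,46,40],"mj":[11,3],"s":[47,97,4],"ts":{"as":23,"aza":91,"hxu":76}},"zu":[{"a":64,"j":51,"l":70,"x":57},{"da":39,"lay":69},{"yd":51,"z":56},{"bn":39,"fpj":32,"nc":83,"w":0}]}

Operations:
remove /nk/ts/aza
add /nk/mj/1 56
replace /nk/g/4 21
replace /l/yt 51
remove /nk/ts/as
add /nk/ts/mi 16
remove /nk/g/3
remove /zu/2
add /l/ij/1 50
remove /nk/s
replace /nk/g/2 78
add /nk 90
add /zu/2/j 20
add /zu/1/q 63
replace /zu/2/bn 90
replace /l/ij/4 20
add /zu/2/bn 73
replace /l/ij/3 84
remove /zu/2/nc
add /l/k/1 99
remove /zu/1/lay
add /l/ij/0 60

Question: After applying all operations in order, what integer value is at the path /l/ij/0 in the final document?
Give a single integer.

Answer: 60

Derivation:
After op 1 (remove /nk/ts/aza): {"l":{"ij":[91,29,56,51],"k":[96,17,22,77],"yt":{"di":8,"sr":62}},"nk":{"g":[15,67,63,46,40],"mj":[11,3],"s":[47,97,4],"ts":{"as":23,"hxu":76}},"zu":[{"a":64,"j":51,"l":70,"x":57},{"da":39,"lay":69},{"yd":51,"z":56},{"bn":39,"fpj":32,"nc":83,"w":0}]}
After op 2 (add /nk/mj/1 56): {"l":{"ij":[91,29,56,51],"k":[96,17,22,77],"yt":{"di":8,"sr":62}},"nk":{"g":[15,67,63,46,40],"mj":[11,56,3],"s":[47,97,4],"ts":{"as":23,"hxu":76}},"zu":[{"a":64,"j":51,"l":70,"x":57},{"da":39,"lay":69},{"yd":51,"z":56},{"bn":39,"fpj":32,"nc":83,"w":0}]}
After op 3 (replace /nk/g/4 21): {"l":{"ij":[91,29,56,51],"k":[96,17,22,77],"yt":{"di":8,"sr":62}},"nk":{"g":[15,67,63,46,21],"mj":[11,56,3],"s":[47,97,4],"ts":{"as":23,"hxu":76}},"zu":[{"a":64,"j":51,"l":70,"x":57},{"da":39,"lay":69},{"yd":51,"z":56},{"bn":39,"fpj":32,"nc":83,"w":0}]}
After op 4 (replace /l/yt 51): {"l":{"ij":[91,29,56,51],"k":[96,17,22,77],"yt":51},"nk":{"g":[15,67,63,46,21],"mj":[11,56,3],"s":[47,97,4],"ts":{"as":23,"hxu":76}},"zu":[{"a":64,"j":51,"l":70,"x":57},{"da":39,"lay":69},{"yd":51,"z":56},{"bn":39,"fpj":32,"nc":83,"w":0}]}
After op 5 (remove /nk/ts/as): {"l":{"ij":[91,29,56,51],"k":[96,17,22,77],"yt":51},"nk":{"g":[15,67,63,46,21],"mj":[11,56,3],"s":[47,97,4],"ts":{"hxu":76}},"zu":[{"a":64,"j":51,"l":70,"x":57},{"da":39,"lay":69},{"yd":51,"z":56},{"bn":39,"fpj":32,"nc":83,"w":0}]}
After op 6 (add /nk/ts/mi 16): {"l":{"ij":[91,29,56,51],"k":[96,17,22,77],"yt":51},"nk":{"g":[15,67,63,46,21],"mj":[11,56,3],"s":[47,97,4],"ts":{"hxu":76,"mi":16}},"zu":[{"a":64,"j":51,"l":70,"x":57},{"da":39,"lay":69},{"yd":51,"z":56},{"bn":39,"fpj":32,"nc":83,"w":0}]}
After op 7 (remove /nk/g/3): {"l":{"ij":[91,29,56,51],"k":[96,17,22,77],"yt":51},"nk":{"g":[15,67,63,21],"mj":[11,56,3],"s":[47,97,4],"ts":{"hxu":76,"mi":16}},"zu":[{"a":64,"j":51,"l":70,"x":57},{"da":39,"lay":69},{"yd":51,"z":56},{"bn":39,"fpj":32,"nc":83,"w":0}]}
After op 8 (remove /zu/2): {"l":{"ij":[91,29,56,51],"k":[96,17,22,77],"yt":51},"nk":{"g":[15,67,63,21],"mj":[11,56,3],"s":[47,97,4],"ts":{"hxu":76,"mi":16}},"zu":[{"a":64,"j":51,"l":70,"x":57},{"da":39,"lay":69},{"bn":39,"fpj":32,"nc":83,"w":0}]}
After op 9 (add /l/ij/1 50): {"l":{"ij":[91,50,29,56,51],"k":[96,17,22,77],"yt":51},"nk":{"g":[15,67,63,21],"mj":[11,56,3],"s":[47,97,4],"ts":{"hxu":76,"mi":16}},"zu":[{"a":64,"j":51,"l":70,"x":57},{"da":39,"lay":69},{"bn":39,"fpj":32,"nc":83,"w":0}]}
After op 10 (remove /nk/s): {"l":{"ij":[91,50,29,56,51],"k":[96,17,22,77],"yt":51},"nk":{"g":[15,67,63,21],"mj":[11,56,3],"ts":{"hxu":76,"mi":16}},"zu":[{"a":64,"j":51,"l":70,"x":57},{"da":39,"lay":69},{"bn":39,"fpj":32,"nc":83,"w":0}]}
After op 11 (replace /nk/g/2 78): {"l":{"ij":[91,50,29,56,51],"k":[96,17,22,77],"yt":51},"nk":{"g":[15,67,78,21],"mj":[11,56,3],"ts":{"hxu":76,"mi":16}},"zu":[{"a":64,"j":51,"l":70,"x":57},{"da":39,"lay":69},{"bn":39,"fpj":32,"nc":83,"w":0}]}
After op 12 (add /nk 90): {"l":{"ij":[91,50,29,56,51],"k":[96,17,22,77],"yt":51},"nk":90,"zu":[{"a":64,"j":51,"l":70,"x":57},{"da":39,"lay":69},{"bn":39,"fpj":32,"nc":83,"w":0}]}
After op 13 (add /zu/2/j 20): {"l":{"ij":[91,50,29,56,51],"k":[96,17,22,77],"yt":51},"nk":90,"zu":[{"a":64,"j":51,"l":70,"x":57},{"da":39,"lay":69},{"bn":39,"fpj":32,"j":20,"nc":83,"w":0}]}
After op 14 (add /zu/1/q 63): {"l":{"ij":[91,50,29,56,51],"k":[96,17,22,77],"yt":51},"nk":90,"zu":[{"a":64,"j":51,"l":70,"x":57},{"da":39,"lay":69,"q":63},{"bn":39,"fpj":32,"j":20,"nc":83,"w":0}]}
After op 15 (replace /zu/2/bn 90): {"l":{"ij":[91,50,29,56,51],"k":[96,17,22,77],"yt":51},"nk":90,"zu":[{"a":64,"j":51,"l":70,"x":57},{"da":39,"lay":69,"q":63},{"bn":90,"fpj":32,"j":20,"nc":83,"w":0}]}
After op 16 (replace /l/ij/4 20): {"l":{"ij":[91,50,29,56,20],"k":[96,17,22,77],"yt":51},"nk":90,"zu":[{"a":64,"j":51,"l":70,"x":57},{"da":39,"lay":69,"q":63},{"bn":90,"fpj":32,"j":20,"nc":83,"w":0}]}
After op 17 (add /zu/2/bn 73): {"l":{"ij":[91,50,29,56,20],"k":[96,17,22,77],"yt":51},"nk":90,"zu":[{"a":64,"j":51,"l":70,"x":57},{"da":39,"lay":69,"q":63},{"bn":73,"fpj":32,"j":20,"nc":83,"w":0}]}
After op 18 (replace /l/ij/3 84): {"l":{"ij":[91,50,29,84,20],"k":[96,17,22,77],"yt":51},"nk":90,"zu":[{"a":64,"j":51,"l":70,"x":57},{"da":39,"lay":69,"q":63},{"bn":73,"fpj":32,"j":20,"nc":83,"w":0}]}
After op 19 (remove /zu/2/nc): {"l":{"ij":[91,50,29,84,20],"k":[96,17,22,77],"yt":51},"nk":90,"zu":[{"a":64,"j":51,"l":70,"x":57},{"da":39,"lay":69,"q":63},{"bn":73,"fpj":32,"j":20,"w":0}]}
After op 20 (add /l/k/1 99): {"l":{"ij":[91,50,29,84,20],"k":[96,99,17,22,77],"yt":51},"nk":90,"zu":[{"a":64,"j":51,"l":70,"x":57},{"da":39,"lay":69,"q":63},{"bn":73,"fpj":32,"j":20,"w":0}]}
After op 21 (remove /zu/1/lay): {"l":{"ij":[91,50,29,84,20],"k":[96,99,17,22,77],"yt":51},"nk":90,"zu":[{"a":64,"j":51,"l":70,"x":57},{"da":39,"q":63},{"bn":73,"fpj":32,"j":20,"w":0}]}
After op 22 (add /l/ij/0 60): {"l":{"ij":[60,91,50,29,84,20],"k":[96,99,17,22,77],"yt":51},"nk":90,"zu":[{"a":64,"j":51,"l":70,"x":57},{"da":39,"q":63},{"bn":73,"fpj":32,"j":20,"w":0}]}
Value at /l/ij/0: 60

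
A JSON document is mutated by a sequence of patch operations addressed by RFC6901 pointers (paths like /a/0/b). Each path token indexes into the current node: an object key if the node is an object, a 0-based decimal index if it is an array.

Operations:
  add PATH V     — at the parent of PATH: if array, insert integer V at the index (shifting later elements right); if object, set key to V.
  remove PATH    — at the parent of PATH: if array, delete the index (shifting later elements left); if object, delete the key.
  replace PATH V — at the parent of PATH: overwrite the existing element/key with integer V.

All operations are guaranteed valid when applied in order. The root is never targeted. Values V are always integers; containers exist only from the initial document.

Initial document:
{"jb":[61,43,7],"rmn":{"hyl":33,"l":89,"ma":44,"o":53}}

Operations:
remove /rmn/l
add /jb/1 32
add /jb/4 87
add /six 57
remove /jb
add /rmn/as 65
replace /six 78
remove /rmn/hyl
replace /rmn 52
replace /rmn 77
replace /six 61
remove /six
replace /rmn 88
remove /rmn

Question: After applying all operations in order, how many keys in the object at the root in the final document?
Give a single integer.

After op 1 (remove /rmn/l): {"jb":[61,43,7],"rmn":{"hyl":33,"ma":44,"o":53}}
After op 2 (add /jb/1 32): {"jb":[61,32,43,7],"rmn":{"hyl":33,"ma":44,"o":53}}
After op 3 (add /jb/4 87): {"jb":[61,32,43,7,87],"rmn":{"hyl":33,"ma":44,"o":53}}
After op 4 (add /six 57): {"jb":[61,32,43,7,87],"rmn":{"hyl":33,"ma":44,"o":53},"six":57}
After op 5 (remove /jb): {"rmn":{"hyl":33,"ma":44,"o":53},"six":57}
After op 6 (add /rmn/as 65): {"rmn":{"as":65,"hyl":33,"ma":44,"o":53},"six":57}
After op 7 (replace /six 78): {"rmn":{"as":65,"hyl":33,"ma":44,"o":53},"six":78}
After op 8 (remove /rmn/hyl): {"rmn":{"as":65,"ma":44,"o":53},"six":78}
After op 9 (replace /rmn 52): {"rmn":52,"six":78}
After op 10 (replace /rmn 77): {"rmn":77,"six":78}
After op 11 (replace /six 61): {"rmn":77,"six":61}
After op 12 (remove /six): {"rmn":77}
After op 13 (replace /rmn 88): {"rmn":88}
After op 14 (remove /rmn): {}
Size at the root: 0

Answer: 0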